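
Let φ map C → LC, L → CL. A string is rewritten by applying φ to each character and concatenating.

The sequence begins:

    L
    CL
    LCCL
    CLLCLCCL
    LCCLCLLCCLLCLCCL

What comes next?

CLLCLCCLLCCLCLLCLCCLCLLCCLLCLCCL

Applying the rule to each of the 16 symbols of LCCLCLLCCLLCLCCL gives the pieces CL LC LC CL LC CL CL LC LC CL CL LC CL LC LC CL, which concatenate to the answer.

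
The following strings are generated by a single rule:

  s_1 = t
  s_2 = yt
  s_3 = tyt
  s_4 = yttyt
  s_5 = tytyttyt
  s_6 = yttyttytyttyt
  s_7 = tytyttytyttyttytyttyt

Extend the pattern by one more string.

yttyttytyttyttytyttytyttyttytyttyt

This is a Fibonacci-style word recurrence s(k) = s(k−2)·s(k−1): e.g. t·yt = tyt.
Continuing: yttyttytyttyt · tytyttytyttyttytyttyt gives term 8.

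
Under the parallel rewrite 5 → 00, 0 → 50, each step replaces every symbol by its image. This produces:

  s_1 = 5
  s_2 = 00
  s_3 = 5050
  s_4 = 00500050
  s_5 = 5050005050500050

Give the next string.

φ(5050005050500050) expands symbol-by-symbol to 00 50 00 50 50 50 00 50 00 50 00 50 50 50 00 50; joining the 16 pieces gives the next term.

00500050505000500050005050500050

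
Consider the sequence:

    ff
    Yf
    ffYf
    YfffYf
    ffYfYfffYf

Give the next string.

YfffYfffYfYfffYf

This is a Fibonacci-style word recurrence s(k) = s(k−2)·s(k−1): e.g. ff·Yf = ffYf.
So term 6 is YfffYf·ffYfYfffYf.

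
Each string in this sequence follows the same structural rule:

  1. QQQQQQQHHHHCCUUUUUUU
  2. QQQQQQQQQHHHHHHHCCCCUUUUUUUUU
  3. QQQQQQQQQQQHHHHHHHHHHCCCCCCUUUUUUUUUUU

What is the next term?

Each string has the form Q^{2n+3} H^{3n-2} C^{2n-2} U^{2n+3}, where the shown terms are n = 2, 3, 4.
For the next term, n = 5, so the run lengths are 13, 13, 8, 13.

QQQQQQQQQQQQQHHHHHHHHHHHHHCCCCCCCCUUUUUUUUUUUUU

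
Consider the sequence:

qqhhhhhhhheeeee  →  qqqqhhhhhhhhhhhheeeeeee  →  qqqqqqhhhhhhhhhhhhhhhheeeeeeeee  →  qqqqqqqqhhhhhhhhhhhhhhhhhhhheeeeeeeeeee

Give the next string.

Term n consists of 2n-2 q's, followed by 4n h's, followed by 2n+1 e's, where the shown terms are n = 2, 3, 4, 5.
For the next term, n = 6, so the run lengths are 10, 24, 13.

qqqqqqqqqqhhhhhhhhhhhhhhhhhhhhhhhheeeeeeeeeeeee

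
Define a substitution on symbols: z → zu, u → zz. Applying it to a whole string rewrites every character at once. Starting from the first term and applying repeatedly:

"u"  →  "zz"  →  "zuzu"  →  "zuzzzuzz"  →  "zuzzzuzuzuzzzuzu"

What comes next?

Rewriting the 16 symbols of zuzzzuzuzuzzzuzu one by one yields zu zz zu zu zu zz zu zz zu zz zu zu zu zz zu zz; concatenated:

zuzzzuzuzuzzzuzzzuzzzuzuzuzzzuzz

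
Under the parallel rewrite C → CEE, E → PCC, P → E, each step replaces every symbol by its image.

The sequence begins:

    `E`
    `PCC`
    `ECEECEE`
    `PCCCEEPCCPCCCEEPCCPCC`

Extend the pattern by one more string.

Rewriting the 21 symbols of PCCCEEPCCPCCCEEPCCPCC one by one yields E CEE CEE CEE PCC PCC E CEE CEE E CEE CEE CEE PCC PCC E CEE CEE E CEE CEE; concatenated:

ECEECEECEEPCCPCCECEECEEECEECEECEEPCCPCCECEECEEECEECEE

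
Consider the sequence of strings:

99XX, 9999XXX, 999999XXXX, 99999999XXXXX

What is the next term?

9999999999XXXXXX

The n-th term is 2n 9's then n+1 X's (n = 1, 2, …).
For the next term, n = 5, so the run lengths are 10, 6.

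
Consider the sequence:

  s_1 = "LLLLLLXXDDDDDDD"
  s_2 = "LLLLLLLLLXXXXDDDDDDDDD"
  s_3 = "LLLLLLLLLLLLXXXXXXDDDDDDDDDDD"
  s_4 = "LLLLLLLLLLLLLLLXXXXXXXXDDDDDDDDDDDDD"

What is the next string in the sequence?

The n-th term is 3n L's then 2n-2 X's then 2n+3 D's, where the shown terms are n = 2, 3, 4, 5.
Setting n = 6 gives 18, 10, 15 characters in each block.

LLLLLLLLLLLLLLLLLLXXXXXXXXXXDDDDDDDDDDDDDDD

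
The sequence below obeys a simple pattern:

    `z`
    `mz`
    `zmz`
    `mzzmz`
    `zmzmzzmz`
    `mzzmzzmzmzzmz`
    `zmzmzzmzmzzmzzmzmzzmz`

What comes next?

mzzmzzmzmzzmzzmzmzzmzmzzmzzmzmzzmz

This is a Fibonacci-style word recurrence s(k) = s(k−2)·s(k−1): e.g. z·mz = zmz.
The next term joins mzzmzzmzmzzmz and zmzmzzmzmzzmzzmzmzzmz.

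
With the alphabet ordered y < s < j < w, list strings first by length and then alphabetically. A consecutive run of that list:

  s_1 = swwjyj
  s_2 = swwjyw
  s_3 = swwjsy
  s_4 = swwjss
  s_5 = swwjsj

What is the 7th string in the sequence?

swwjjy

Continuing the enumeration 2 steps past swwjsj: swwjsj → swwjsw → (answer).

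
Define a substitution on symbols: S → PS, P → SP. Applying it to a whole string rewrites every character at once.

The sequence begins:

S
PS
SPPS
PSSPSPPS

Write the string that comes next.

Apply φ to PSSPSPPS symbol by symbol: P→SP, S→PS, S→PS, P→SP, S→PS, P→SP, P→SP, S→PS; joined: SP PS PS SP PS SP SP PS.

SPPSPSSPPSSPSPPS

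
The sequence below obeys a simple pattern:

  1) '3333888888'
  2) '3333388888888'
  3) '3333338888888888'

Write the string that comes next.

Reading off run lengths: 3 runs 4, 5, 6; 8 runs 6, 8, 10 — each is linear in n, where the shown terms are n = 3, 4, 5.
Setting n = 6 gives 7, 12 characters in each block.

3333333888888888888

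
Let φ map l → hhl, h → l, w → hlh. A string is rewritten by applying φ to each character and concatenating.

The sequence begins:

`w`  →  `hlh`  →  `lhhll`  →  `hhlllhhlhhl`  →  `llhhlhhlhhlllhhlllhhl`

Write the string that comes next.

φ(llhhlhhlhhlllhhlllhhl) expands symbol-by-symbol to hhl hhl l l hhl l l hhl l l hhl hhl hhl l l hhl hhl hhl l l hhl; joining the 21 pieces gives the next term.

hhlhhlllhhlllhhlllhhlhhlhhlllhhlhhlhhlllhhl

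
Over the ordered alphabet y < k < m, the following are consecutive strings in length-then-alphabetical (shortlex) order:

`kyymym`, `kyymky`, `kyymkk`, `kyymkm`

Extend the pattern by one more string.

The successor of kyymkm increments the rightmost position that isn't already m and resets every position after it to y.

kyymmy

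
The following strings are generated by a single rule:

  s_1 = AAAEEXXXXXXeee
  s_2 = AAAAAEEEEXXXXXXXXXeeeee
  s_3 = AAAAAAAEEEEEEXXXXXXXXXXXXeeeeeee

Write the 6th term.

Term n consists of 2n-1 A's, followed by 2n-2 E's, followed by 3n X's, followed by 2n-1 e's, where the shown terms are n = 2, 3, 4.
Setting n = 7 gives 13, 12, 21, 13 characters in each block.

AAAAAAAAAAAAAEEEEEEEEEEEEXXXXXXXXXXXXXXXXXXXXXeeeeeeeeeeeee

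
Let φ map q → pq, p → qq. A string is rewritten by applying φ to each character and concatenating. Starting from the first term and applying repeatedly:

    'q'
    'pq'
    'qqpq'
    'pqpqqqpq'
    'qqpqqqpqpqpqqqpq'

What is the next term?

φ(qqpqqqpqpqpqqqpq) expands symbol-by-symbol to pq pq qq pq pq pq qq pq qq pq qq pq pq pq qq pq; joining the 16 pieces gives the next term.

pqpqqqpqpqpqqqpqqqpqqqpqpqpqqqpq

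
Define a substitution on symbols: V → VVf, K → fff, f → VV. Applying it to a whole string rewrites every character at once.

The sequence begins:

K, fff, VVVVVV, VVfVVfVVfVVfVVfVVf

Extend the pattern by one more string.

Rewriting the 18 symbols of VVfVVfVVfVVfVVfVVf one by one yields VVf VVf VV VVf VVf VV VVf VVf VV VVf VVf VV VVf VVf VV VVf VVf VV; concatenated:

VVfVVfVVVVfVVfVVVVfVVfVVVVfVVfVVVVfVVfVVVVfVVfVV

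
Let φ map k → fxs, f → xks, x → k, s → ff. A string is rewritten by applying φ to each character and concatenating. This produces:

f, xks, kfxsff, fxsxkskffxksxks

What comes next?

xkskffkfxsfffxsxksxkskfxsffkfxsff

Replace each of the 15 characters of fxsxkskffxksxks in place — xks k ff k fxs ff fxs xks xks k fxs ff k fxs ff — and concatenate.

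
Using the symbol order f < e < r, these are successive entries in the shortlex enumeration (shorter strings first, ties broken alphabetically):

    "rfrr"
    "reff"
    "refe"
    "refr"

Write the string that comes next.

The successor of refr increments the rightmost position that isn't already r and resets every position after it to f.

reef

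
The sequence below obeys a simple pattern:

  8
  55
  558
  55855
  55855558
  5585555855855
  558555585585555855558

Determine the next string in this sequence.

This is a Fibonacci-style word recurrence s(k) = s(k−1)·s(k−2): e.g. 55·8 = 558.
So term 8 is 558555585585555855558·5585555855855.

5585555855855558555585585555855855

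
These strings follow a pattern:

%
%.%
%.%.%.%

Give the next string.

Each string is two copies of the previous one joined by '.'.
Doubling %.%.%.% with '.' between the halves:

%.%.%.%.%.%.%.%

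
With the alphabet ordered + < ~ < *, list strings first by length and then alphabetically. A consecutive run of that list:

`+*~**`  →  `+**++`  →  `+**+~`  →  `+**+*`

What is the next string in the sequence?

The successor of +**+* increments the rightmost position that isn't already * and resets every position after it to +.

+**~+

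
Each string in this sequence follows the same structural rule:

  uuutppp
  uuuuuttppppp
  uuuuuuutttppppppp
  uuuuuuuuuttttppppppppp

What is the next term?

Reading off run lengths: u runs 3, 5, 7, 9; t runs 1, 2, 3, 4; p runs 3, 5, 7, 9 — each is linear in n (n = 1, 2, …).
At n = 5 the blocks have lengths 11, 5, 11.

uuuuuuuuuuutttttppppppppppp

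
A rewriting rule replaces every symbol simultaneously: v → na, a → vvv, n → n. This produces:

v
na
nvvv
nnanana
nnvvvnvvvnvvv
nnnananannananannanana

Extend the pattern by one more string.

nnnvvvnvvvnvvvnnvvvnvvvnvvvnnvvvnvvvnvvv

Applying the rule to each of the 22 symbols of nnnananannananannanana gives the pieces n n n vvv n vvv n vvv n n vvv n vvv n vvv n n vvv n vvv n vvv, which concatenate to the answer.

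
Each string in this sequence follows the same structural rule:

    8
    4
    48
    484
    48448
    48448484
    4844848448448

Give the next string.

Each term (from the third on) is the previous term followed by the one before it: term 3 = 4·8 = 48.
The next term joins 4844848448448 and 48448484.

484484844844848448484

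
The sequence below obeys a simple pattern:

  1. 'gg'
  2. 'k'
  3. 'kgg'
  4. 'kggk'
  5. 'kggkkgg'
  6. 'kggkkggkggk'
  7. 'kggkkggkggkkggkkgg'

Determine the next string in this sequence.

Each term (from the third on) is the previous term followed by the one before it: term 3 = k·gg = kgg.
The next term joins kggkkggkggkkggkkgg and kggkkggkggk.

kggkkggkggkkggkkggkggkkggkggk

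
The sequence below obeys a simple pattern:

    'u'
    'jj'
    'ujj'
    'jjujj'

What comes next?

ujjjjujj

Each term (from the third on) is the two preceding terms concatenated in order: term 3 = u·jj = ujj.
So term 5 is ujj·jjujj.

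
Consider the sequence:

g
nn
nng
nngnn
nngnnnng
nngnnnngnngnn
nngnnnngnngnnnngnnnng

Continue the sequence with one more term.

nngnnnngnngnnnngnnnngnngnnnngnngnn

From term 3 onward, concatenate the last term with the second-to-last: nn·g = nng, nng·nn = nngnn, …
The next term joins nngnnnngnngnnnngnnnng and nngnnnngnngnn.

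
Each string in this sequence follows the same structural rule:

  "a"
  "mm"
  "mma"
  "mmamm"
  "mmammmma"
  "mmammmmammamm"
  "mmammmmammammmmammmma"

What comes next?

mmammmmammammmmammmmammammmmammamm

Each term (from the third on) is the previous term followed by the one before it: term 3 = mm·a = mma.
Continuing: mmammmmammammmmammmma · mmammmmammamm gives term 8.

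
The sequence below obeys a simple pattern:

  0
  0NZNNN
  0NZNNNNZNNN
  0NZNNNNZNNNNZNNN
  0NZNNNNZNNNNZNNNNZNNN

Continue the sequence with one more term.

0NZNNNNZNNNNZNNNNZNNNNZNNN

Each term is the previous one with NZNNN appended.
One more step from 0NZNNNNZNNNNZNNNNZNNN gives the answer.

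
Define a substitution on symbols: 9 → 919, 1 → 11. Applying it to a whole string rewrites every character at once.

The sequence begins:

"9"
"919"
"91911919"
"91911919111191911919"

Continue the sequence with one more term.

Rewriting the 20 symbols of 91911919111191911919 one by one yields 919 11 919 11 11 919 11 919 11 11 11 11 919 11 919 11 11 919 11 919; concatenated:

919119191111919119191111111191911919111191911919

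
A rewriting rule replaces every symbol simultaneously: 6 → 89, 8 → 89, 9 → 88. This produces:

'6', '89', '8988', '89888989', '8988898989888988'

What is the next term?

89888989898889888988898989888989

Replace each of the 16 characters of 8988898989888988 in place — 89 88 89 89 89 88 89 88 89 88 89 89 89 88 89 89 — and concatenate.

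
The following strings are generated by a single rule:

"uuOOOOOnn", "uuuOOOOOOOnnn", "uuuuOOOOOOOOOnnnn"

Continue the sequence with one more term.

uuuuuOOOOOOOOOOOnnnnn

Reading off run lengths: u runs 2, 3, 4; O runs 5, 7, 9; n runs 2, 3, 4 — each is linear in n, where the shown terms are n = 2, 3, 4.
Setting n = 5 gives 5, 11, 5 characters in each block.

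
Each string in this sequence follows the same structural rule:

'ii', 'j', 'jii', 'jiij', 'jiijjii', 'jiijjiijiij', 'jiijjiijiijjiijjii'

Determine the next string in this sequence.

From term 3 onward, concatenate the last term with the second-to-last: j·ii = jii, jii·j = jiij, …
The next term joins jiijjiijiijjiijjii and jiijjiijiij.

jiijjiijiijjiijjiijiijjiijiij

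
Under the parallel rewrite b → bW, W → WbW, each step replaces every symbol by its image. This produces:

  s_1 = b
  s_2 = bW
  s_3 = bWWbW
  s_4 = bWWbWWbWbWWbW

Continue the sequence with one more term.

bWWbWWbWbWWbWWbWbWWbWbWWbWWbWbWWbW

Replace each of the 13 characters of bWWbWWbWbWWbW in place — bW WbW WbW bW WbW WbW bW WbW bW WbW WbW bW WbW — and concatenate.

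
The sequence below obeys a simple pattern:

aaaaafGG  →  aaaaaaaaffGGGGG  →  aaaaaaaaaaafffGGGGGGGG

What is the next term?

Term n consists of 3n+2 a's, followed by n f's, followed by 3n-1 G's (n = 1, 2, …).
At n = 4 the blocks have lengths 14, 4, 11.

aaaaaaaaaaaaaaffffGGGGGGGGGGG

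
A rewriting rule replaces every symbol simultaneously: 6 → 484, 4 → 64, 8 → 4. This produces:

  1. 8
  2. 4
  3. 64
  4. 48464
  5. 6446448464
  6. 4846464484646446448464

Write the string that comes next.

Rewriting the 22 symbols of 4846464484646446448464 one by one yields 64 4 64 484 64 484 64 64 4 64 484 64 484 64 64 484 64 64 4 64 484 64; concatenated:

64464484644846464464484644846464484646446448464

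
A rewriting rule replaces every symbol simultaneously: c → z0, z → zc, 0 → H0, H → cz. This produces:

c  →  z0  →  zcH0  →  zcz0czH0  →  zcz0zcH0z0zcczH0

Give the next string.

zcz0zcH0zcz0czH0zcH0zcz0z0zcczH0

Replace each of the 16 characters of zcz0zcH0z0zcczH0 in place — zc z0 zc H0 zc z0 cz H0 zc H0 zc z0 z0 zc cz H0 — and concatenate.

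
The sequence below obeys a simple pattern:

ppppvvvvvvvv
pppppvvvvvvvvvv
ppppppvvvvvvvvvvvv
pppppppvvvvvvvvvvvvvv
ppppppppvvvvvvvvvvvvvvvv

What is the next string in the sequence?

The n-th term is n+1 p's then 2n+2 v's, where the shown terms are n = 3, 4, 5, 6, 7.
At n = 8 the blocks have lengths 9, 18.

pppppppppvvvvvvvvvvvvvvvvvv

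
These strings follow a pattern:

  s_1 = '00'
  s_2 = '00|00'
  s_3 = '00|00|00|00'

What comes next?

00|00|00|00|00|00|00|00

Every step duplicates the string with '|' between the halves.
So the next term is two copies of 00|00|00|00 with '|' between the halves.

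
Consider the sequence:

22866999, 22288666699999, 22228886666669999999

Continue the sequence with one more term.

22222888866666666999999999

The n-th term is n+1 2's then n 8's then 2n 6's then 2n+1 9's (n = 1, 2, …).
For the next term, n = 4, so the run lengths are 5, 4, 8, 9.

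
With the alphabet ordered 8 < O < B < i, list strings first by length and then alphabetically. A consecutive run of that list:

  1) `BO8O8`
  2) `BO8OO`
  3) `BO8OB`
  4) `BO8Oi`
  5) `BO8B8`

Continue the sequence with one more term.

Find the rightmost character of BO8B8 below i, bump it to the next letter, and reset everything to its right to 8.

BO8BO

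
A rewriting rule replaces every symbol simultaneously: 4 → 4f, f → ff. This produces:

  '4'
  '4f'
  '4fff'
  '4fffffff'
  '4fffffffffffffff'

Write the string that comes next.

Rewriting the 16 symbols of 4fffffffffffffff one by one yields 4f ff ff ff ff ff ff ff ff ff ff ff ff ff ff ff; concatenated:

4fffffffffffffffffffffffffffffff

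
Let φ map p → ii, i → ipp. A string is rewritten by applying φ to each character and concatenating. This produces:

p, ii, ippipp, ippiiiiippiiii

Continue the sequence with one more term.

Applying the rule to each of the 14 symbols of ippiiiiippiiii gives the pieces ipp ii ii ipp ipp ipp ipp ipp ii ii ipp ipp ipp ipp, which concatenate to the answer.

ippiiiiippippippippippiiiiippippippipp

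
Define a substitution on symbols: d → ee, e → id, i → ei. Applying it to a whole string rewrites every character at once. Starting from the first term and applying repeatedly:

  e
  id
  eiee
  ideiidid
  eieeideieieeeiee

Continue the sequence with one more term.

ideiidideieeideiideiididideiidid

φ(eieeideieieeeiee) expands symbol-by-symbol to id ei id id ei ee id ei id ei id id id ei id id; joining the 16 pieces gives the next term.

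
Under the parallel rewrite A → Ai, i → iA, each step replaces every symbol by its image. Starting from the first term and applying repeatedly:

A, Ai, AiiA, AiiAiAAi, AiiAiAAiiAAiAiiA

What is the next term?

AiiAiAAiiAAiAiiAiAAiAiiAAiiAiAAi

Replace each of the 16 characters of AiiAiAAiiAAiAiiA in place — Ai iA iA Ai iA Ai Ai iA iA Ai Ai iA Ai iA iA Ai — and concatenate.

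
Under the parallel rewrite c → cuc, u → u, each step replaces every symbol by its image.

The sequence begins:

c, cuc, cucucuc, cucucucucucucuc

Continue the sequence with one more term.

Rewriting the 15 symbols of cucucucucucucuc one by one yields cuc u cuc u cuc u cuc u cuc u cuc u cuc u cuc; concatenated:

cucucucucucucucucucucucucucucuc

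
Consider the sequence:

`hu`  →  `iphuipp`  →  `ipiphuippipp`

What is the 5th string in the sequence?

ipipipiphuippippippipp

s(k+1) = ip·s(k)·ipp, so each term gains ip as a prefix and ipp as a suffix.
From ipiphuippipp, 2 further steps: ipiphuippipp → ipipiphuippippipp → (answer).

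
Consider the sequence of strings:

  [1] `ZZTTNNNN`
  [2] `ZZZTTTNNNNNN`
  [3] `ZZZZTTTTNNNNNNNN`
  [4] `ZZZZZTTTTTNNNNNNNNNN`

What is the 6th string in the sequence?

ZZZZZZZTTTTTTTNNNNNNNNNNNNNN

Each string has the form Z^{n} T^{n} N^{2n}, where the shown terms are n = 2, 3, 4, 5.
At n = 7 the blocks have lengths 7, 7, 14.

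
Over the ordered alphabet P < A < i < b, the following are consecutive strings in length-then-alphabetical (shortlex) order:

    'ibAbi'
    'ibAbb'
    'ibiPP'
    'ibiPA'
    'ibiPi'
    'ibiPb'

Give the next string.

ibiAP

Find the rightmost character of ibiPb below b, bump it to the next letter, and reset everything to its right to P.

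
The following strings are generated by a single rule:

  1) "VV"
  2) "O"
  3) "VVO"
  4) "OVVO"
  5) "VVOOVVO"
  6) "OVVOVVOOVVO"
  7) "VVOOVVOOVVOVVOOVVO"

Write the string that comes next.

OVVOVVOOVVOVVOOVVOOVVOVVOOVVO

This is a Fibonacci-style word recurrence s(k) = s(k−2)·s(k−1): e.g. VV·O = VVO.
So term 8 is OVVOVVOOVVO·VVOOVVOOVVOVVOOVVO.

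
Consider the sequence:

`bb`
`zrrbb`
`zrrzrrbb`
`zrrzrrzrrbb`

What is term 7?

Every step adds zrr at the front: s(k+1) = zrr·s(k).
From zrrzrrzrrbb, 3 further steps: zrrzrrzrrbb → zrrzrrzrrzrrbb → zrrzrrzrrzrrzrrbb → (answer).

zrrzrrzrrzrrzrrzrrbb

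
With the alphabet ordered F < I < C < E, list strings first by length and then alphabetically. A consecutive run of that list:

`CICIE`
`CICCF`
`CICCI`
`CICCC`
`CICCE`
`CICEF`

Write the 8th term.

CICEC

Continuing the enumeration 2 steps past CICEF: CICEF → CICEI → (answer).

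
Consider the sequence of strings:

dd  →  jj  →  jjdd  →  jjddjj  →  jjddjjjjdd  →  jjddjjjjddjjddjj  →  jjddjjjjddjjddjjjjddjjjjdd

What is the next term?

This is a Fibonacci-style word recurrence s(k) = s(k−1)·s(k−2): e.g. jj·dd = jjdd.
The next term joins jjddjjjjddjjddjjjjddjjjjdd and jjddjjjjddjjddjj.

jjddjjjjddjjddjjjjddjjjjddjjddjjjjddjjddjj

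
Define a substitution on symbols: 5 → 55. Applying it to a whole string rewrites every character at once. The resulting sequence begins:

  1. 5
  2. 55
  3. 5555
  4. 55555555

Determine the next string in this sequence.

Expanding 55555555: 5→55, 5→55, 5→55, 5→55, 5→55, 5→55, 5→55, 5→55. Concatenated: 55 55 55 55 55 55 55 55.

5555555555555555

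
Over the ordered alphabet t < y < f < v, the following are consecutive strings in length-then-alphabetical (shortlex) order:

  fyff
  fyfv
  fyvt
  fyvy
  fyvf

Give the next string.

fyvv

The successor of fyvf increments the rightmost position that isn't already v and resets every position after it to t.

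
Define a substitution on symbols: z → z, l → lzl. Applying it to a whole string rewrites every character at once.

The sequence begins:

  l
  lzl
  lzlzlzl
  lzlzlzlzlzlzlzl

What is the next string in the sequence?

φ(lzlzlzlzlzlzlzl) expands symbol-by-symbol to lzl z lzl z lzl z lzl z lzl z lzl z lzl z lzl; joining the 15 pieces gives the next term.

lzlzlzlzlzlzlzlzlzlzlzlzlzlzlzl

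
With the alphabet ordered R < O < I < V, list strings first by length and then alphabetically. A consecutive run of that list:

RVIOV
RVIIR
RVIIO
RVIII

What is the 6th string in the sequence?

Stepping forward 2 times from RVIII: RVIII → RVIIV, then the target.

RVIVR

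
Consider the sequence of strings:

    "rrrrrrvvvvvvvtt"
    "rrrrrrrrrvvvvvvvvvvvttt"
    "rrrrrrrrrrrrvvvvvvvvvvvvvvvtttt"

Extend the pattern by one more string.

Term n consists of 3n+3 r's, followed by 4n+3 v's, followed by n+1 t's (n = 1, 2, …).
Setting n = 4 gives 15, 19, 5 characters in each block.

rrrrrrrrrrrrrrrvvvvvvvvvvvvvvvvvvvttttt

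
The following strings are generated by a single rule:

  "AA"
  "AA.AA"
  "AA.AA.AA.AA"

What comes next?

Each string is two copies of the previous one joined by '.'.
One more doubling of AA.AA.AA.AA gives the answer.

AA.AA.AA.AA.AA.AA.AA.AA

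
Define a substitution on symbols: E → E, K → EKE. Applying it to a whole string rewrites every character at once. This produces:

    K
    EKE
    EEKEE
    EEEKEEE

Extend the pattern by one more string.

Apply φ to EEEKEEE symbol by symbol: E→E, E→E, E→E, K→EKE, E→E, E→E, E→E; joined: E E E EKE E E E.

EEEEKEEEE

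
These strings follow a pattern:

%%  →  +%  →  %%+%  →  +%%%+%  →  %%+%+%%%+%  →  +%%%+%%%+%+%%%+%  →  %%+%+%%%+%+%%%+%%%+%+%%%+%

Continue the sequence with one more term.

From term 3 onward, concatenate the second-to-last term with the last: %%·+% = %%+%, +%·%%+% = +%%%+%, …
So term 8 is +%%%+%%%+%+%%%+%·%%+%+%%%+%+%%%+%%%+%+%%%+%.

+%%%+%%%+%+%%%+%%%+%+%%%+%+%%%+%%%+%+%%%+%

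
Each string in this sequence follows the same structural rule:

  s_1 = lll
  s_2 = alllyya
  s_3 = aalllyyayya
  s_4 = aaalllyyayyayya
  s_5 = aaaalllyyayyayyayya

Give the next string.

aaaaalllyyayyayyayyayya

Every step adds a to the front and yya to the end of the previous string.
So the next term is a·aaaalllyyayyayyayya·yya.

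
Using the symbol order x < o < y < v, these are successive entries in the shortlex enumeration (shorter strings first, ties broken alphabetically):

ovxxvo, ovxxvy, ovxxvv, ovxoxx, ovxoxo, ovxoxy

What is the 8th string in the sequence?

ovxoox

Advancing 2 positions from ovxoxy through ovxoxy → ovxoxv reaches term 8.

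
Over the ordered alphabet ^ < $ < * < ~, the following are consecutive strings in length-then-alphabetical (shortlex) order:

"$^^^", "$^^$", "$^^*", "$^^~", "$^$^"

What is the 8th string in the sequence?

Advancing 3 positions from $^$^ through $^$^ → $^$$ → $^$* reaches term 8.

$^$~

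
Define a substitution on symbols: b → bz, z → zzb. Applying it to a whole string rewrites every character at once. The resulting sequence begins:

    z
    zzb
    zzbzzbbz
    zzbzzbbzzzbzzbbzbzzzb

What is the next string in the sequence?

Replace each of the 21 characters of zzbzzbbzzzbzzbbzbzzzb in place — zzb zzb bz zzb zzb bz bz zzb zzb zzb bz zzb zzb bz bz zzb bz zzb zzb zzb bz — and concatenate.

zzbzzbbzzzbzzbbzbzzzbzzbzzbbzzzbzzbbzbzzzbbzzzbzzbzzbbz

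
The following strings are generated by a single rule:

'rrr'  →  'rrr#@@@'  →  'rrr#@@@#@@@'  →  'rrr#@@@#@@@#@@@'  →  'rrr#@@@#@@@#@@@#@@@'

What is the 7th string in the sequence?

rrr#@@@#@@@#@@@#@@@#@@@#@@@

The strings grow by a fixed suffix #@@@ each time.
From rrr#@@@#@@@#@@@#@@@, 2 further steps: rrr#@@@#@@@#@@@#@@@ → rrr#@@@#@@@#@@@#@@@#@@@ → (answer).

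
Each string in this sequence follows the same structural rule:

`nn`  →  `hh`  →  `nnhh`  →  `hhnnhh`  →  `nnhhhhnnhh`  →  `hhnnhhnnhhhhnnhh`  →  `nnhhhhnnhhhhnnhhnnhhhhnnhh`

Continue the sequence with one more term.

This is a Fibonacci-style word recurrence s(k) = s(k−2)·s(k−1): e.g. nn·hh = nnhh.
Continuing: hhnnhhnnhhhhnnhh · nnhhhhnnhhhhnnhhnnhhhhnnhh gives term 8.

hhnnhhnnhhhhnnhhnnhhhhnnhhhhnnhhnnhhhhnnhh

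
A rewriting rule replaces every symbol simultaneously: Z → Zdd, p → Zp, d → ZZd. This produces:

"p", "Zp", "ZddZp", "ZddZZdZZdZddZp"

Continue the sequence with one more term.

Rewriting the 14 symbols of ZddZZdZZdZddZp one by one yields Zdd ZZd ZZd Zdd Zdd ZZd Zdd Zdd ZZd Zdd ZZd ZZd Zdd Zp; concatenated:

ZddZZdZZdZddZddZZdZddZddZZdZddZZdZZdZddZp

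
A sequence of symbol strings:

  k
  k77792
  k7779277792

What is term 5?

k77792777927779277792

The strings grow by a fixed suffix 77792 each time.
From k7779277792, 2 further steps: k7779277792 → k777927779277792 → (answer).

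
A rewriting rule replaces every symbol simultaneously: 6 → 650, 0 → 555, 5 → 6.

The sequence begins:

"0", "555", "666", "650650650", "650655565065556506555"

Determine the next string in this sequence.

650655565066665065556506666506555650666

Replace each of the 21 characters of 650655565065556506555 in place — 650 6 555 650 6 6 6 650 6 555 650 6 6 6 650 6 555 650 6 6 6 — and concatenate.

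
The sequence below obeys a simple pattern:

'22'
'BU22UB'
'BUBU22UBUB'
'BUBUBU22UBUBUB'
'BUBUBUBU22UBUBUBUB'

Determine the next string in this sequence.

s(k+1) = BU·s(k)·UB, so each term gains BU as a prefix and UB as a suffix.
So the next term is BU·BUBUBUBU22UBUBUBUB·UB.

BUBUBUBUBU22UBUBUBUBUB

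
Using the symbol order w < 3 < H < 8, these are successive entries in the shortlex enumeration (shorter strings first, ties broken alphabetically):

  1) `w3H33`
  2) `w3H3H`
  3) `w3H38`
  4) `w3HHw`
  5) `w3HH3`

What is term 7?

Stepping forward 2 times from w3HH3: w3HH3 → w3HHH, then the target.

w3HH8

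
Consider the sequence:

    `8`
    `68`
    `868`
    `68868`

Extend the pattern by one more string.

This is a Fibonacci-style word recurrence s(k) = s(k−2)·s(k−1): e.g. 8·68 = 868.
The next term joins 868 and 68868.

86868868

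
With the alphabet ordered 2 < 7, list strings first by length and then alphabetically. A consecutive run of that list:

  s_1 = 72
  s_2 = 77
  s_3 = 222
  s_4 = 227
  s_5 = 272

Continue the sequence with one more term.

The successor of 272 increments the rightmost position that isn't already 7 and resets every position after it to 2.

277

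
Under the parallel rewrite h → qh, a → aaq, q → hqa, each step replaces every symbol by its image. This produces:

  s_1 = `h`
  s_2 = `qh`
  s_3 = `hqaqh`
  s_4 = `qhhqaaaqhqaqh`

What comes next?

Applying the rule to each of the 13 symbols of qhhqaaaqhqaqh gives the pieces hqa qh qh hqa aaq aaq aaq hqa qh hqa aaq hqa qh, which concatenate to the answer.

hqaqhqhhqaaaqaaqaaqhqaqhhqaaaqhqaqh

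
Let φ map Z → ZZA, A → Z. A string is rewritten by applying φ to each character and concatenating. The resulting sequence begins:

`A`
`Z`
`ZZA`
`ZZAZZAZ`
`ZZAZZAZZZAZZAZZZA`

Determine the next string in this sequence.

Rewriting the 17 symbols of ZZAZZAZZZAZZAZZZA one by one yields ZZA ZZA Z ZZA ZZA Z ZZA ZZA ZZA Z ZZA ZZA Z ZZA ZZA ZZA Z; concatenated:

ZZAZZAZZZAZZAZZZAZZAZZAZZZAZZAZZZAZZAZZAZ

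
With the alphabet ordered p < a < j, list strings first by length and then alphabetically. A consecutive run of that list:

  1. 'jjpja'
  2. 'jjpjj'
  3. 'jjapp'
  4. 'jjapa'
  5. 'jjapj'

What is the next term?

Find the rightmost character of jjapj below j, bump it to the next letter, and reset everything to its right to p.

jjaap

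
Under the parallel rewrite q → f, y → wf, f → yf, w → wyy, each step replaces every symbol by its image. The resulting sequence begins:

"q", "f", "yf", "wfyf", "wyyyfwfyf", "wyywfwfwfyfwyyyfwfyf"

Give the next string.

Rewriting the 20 symbols of wyywfwfwfyfwyyyfwfyf one by one yields wyy wf wf wyy yf wyy yf wyy yf wf yf wyy wf wf wf yf wyy yf wf yf; concatenated:

wyywfwfwyyyfwyyyfwyyyfwfyfwyywfwfwfyfwyyyfwfyf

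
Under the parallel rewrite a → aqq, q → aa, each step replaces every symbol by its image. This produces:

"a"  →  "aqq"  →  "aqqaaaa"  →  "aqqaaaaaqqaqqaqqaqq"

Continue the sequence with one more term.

Applying the rule to each of the 19 symbols of aqqaaaaaqqaqqaqqaqq gives the pieces aqq aa aa aqq aqq aqq aqq aqq aa aa aqq aa aa aqq aa aa aqq aa aa, which concatenate to the answer.

aqqaaaaaqqaqqaqqaqqaqqaaaaaqqaaaaaqqaaaaaqqaaaa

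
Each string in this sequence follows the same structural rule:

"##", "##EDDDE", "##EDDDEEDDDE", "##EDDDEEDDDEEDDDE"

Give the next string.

##EDDDEEDDDEEDDDEEDDDE

Every step adds EDDDE to the end: s(k+1) = s(k)·EDDDE.
One more step from ##EDDDEEDDDEEDDDE gives the answer.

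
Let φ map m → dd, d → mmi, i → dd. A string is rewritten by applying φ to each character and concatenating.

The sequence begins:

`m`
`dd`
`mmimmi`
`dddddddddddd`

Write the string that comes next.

mmimmimmimmimmimmimmimmimmimmimmimmi

Apply φ to dddddddddddd symbol by symbol: d→mmi, d→mmi, d→mmi, d→mmi, d→mmi, d→mmi, d→mmi, d→mmi, d→mmi, d→mmi, d→mmi, d→mmi; joined: mmi mmi mmi mmi mmi mmi mmi mmi mmi mmi mmi mmi.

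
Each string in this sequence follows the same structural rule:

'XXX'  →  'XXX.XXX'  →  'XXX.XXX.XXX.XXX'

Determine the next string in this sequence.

XXX.XXX.XXX.XXX.XXX.XXX.XXX.XXX

Every step duplicates the string with '.' between the halves.
So the next term is two copies of XXX.XXX.XXX.XXX with '.' between the halves.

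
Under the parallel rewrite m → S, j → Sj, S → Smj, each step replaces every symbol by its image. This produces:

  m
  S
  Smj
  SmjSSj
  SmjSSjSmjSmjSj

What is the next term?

Replace each of the 14 characters of SmjSSjSmjSmjSj in place — Smj S Sj Smj Smj Sj Smj S Sj Smj S Sj Smj Sj — and concatenate.

SmjSSjSmjSmjSjSmjSSjSmjSSjSmjSj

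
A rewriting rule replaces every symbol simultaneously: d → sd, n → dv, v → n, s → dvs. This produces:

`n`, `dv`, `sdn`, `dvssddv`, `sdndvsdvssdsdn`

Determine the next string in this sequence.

Applying the rule to each of the 14 symbols of sdndvsdvssdsdn gives the pieces dvs sd dv sd n dvs sd n dvs dvs sd dvs sd dv, which concatenate to the answer.

dvssddvsdndvssdndvsdvssddvssddv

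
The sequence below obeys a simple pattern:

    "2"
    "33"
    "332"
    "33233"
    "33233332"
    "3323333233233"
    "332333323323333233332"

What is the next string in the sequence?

3323333233233332333323323333233233

This is a Fibonacci-style word recurrence s(k) = s(k−1)·s(k−2): e.g. 33·2 = 332.
Continuing: 332333323323333233332 · 3323333233233 gives term 8.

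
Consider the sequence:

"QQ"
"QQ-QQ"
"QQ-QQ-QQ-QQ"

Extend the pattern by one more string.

Each string is two copies of the previous one joined by '-'.
Doubling QQ-QQ-QQ-QQ with '-' between the halves:

QQ-QQ-QQ-QQ-QQ-QQ-QQ-QQ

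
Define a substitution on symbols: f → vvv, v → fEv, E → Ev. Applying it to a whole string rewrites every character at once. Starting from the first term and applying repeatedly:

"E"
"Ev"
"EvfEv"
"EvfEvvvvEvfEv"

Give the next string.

EvfEvvvvEvfEvfEvfEvfEvEvfEvvvvEvfEv

φ(EvfEvvvvEvfEv) expands symbol-by-symbol to Ev fEv vvv Ev fEv fEv fEv fEv Ev fEv vvv Ev fEv; joining the 13 pieces gives the next term.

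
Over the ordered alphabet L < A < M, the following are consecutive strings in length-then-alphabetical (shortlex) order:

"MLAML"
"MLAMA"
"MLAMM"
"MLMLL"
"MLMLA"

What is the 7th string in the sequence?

Advancing 2 positions from MLMLA through MLMLA → MLMLM reaches term 7.

MLMAL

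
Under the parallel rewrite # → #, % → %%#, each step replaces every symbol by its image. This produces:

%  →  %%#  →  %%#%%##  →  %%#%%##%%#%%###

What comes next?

Rewriting the 15 symbols of %%#%%##%%#%%### one by one yields %%# %%# # %%# %%# # # %%# %%# # %%# %%# # # #; concatenated:

%%#%%##%%#%%###%%#%%##%%#%%####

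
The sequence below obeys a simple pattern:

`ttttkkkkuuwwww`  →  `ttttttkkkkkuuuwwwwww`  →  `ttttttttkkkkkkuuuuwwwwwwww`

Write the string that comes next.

ttttttttttkkkkkkkuuuuuwwwwwwwwww

Each string has the form t^{2n} k^{n+2} u^{n} w^{2n}, where the shown terms are n = 2, 3, 4.
For the next term, n = 5, so the run lengths are 10, 7, 5, 10.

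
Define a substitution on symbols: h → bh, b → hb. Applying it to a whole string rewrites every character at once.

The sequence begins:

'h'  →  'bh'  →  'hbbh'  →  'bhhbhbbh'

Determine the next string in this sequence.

Rewriting each symbol of bhhbhbbh: b→hb, h→bh, h→bh, b→hb, h→bh, b→hb, b→hb, h→bh, which concatenates to hb bh bh hb bh hb hb bh.

hbbhbhhbbhhbhbbh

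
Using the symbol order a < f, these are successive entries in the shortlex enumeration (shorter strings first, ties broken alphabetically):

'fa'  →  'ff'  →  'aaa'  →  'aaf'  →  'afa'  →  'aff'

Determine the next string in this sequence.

faa

The successor of aff increments the rightmost position that isn't already f and resets every position after it to a.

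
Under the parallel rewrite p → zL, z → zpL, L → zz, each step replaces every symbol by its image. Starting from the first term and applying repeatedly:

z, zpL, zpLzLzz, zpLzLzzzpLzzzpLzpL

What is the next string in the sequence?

Applying the rule to each of the 18 symbols of zpLzLzzzpLzzzpLzpL gives the pieces zpL zL zz zpL zz zpL zpL zpL zL zz zpL zpL zpL zL zz zpL zL zz, which concatenate to the answer.

zpLzLzzzpLzzzpLzpLzpLzLzzzpLzpLzpLzLzzzpLzLzz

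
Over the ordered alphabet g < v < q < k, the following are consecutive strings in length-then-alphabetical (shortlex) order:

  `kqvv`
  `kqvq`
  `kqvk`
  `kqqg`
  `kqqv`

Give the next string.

kqqq

Find the rightmost character of kqqv below k, bump it to the next letter, and reset everything to its right to g.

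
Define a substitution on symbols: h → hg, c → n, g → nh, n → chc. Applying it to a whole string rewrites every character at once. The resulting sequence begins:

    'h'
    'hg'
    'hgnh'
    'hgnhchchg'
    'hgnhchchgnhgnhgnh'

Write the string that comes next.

Replace each of the 17 characters of hgnhchchgnhgnhgnh in place — hg nh chc hg n hg n hg nh chc hg nh chc hg nh chc hg — and concatenate.

hgnhchchgnhgnhgnhchchgnhchchgnhchchg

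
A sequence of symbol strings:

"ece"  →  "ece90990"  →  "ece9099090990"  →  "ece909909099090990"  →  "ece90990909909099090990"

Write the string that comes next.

ece9099090990909909099090990

Every step adds 90990 to the end: s(k+1) = s(k)·90990.
So the next term is ece90990909909099090990·90990.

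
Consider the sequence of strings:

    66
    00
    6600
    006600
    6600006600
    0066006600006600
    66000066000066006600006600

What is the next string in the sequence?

006600660000660066000066000066006600006600

This is a Fibonacci-style word recurrence s(k) = s(k−2)·s(k−1): e.g. 66·00 = 6600.
Continuing: 0066006600006600 · 66000066000066006600006600 gives term 8.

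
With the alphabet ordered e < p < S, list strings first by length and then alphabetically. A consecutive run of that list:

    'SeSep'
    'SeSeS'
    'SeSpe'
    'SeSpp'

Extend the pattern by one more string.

Treat SeSpp as a base-3 numeral over the given alphabet and add one, carrying through any trailing S's.

SeSpS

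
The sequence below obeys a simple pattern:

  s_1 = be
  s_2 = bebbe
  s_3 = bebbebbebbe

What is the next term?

s(k+1) = s(k)·b·s(k) — each term doubles the last with 'b' between the halves.
One more doubling of bebbebbebbe gives the answer.

bebbebbebbebbebbebbebbe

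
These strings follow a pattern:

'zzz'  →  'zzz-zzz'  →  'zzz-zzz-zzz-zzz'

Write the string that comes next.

zzz-zzz-zzz-zzz-zzz-zzz-zzz-zzz

s(k+1) = s(k)·-·s(k) — each term doubles the last with '-' between the halves.
One more doubling of zzz-zzz-zzz-zzz gives the answer.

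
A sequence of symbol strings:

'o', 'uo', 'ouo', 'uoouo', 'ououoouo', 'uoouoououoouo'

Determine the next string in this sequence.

ououoououoouoououoouo

From term 3 onward, concatenate the second-to-last term with the last: o·uo = ouo, uo·ouo = uoouo, …
So term 7 is ououoouo·uoouoououoouo.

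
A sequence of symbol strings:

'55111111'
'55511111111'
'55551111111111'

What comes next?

The n-th term is n-1 5's then 2n 1's, where the shown terms are n = 3, 4, 5.
At n = 6 the blocks have lengths 5, 12.

55555111111111111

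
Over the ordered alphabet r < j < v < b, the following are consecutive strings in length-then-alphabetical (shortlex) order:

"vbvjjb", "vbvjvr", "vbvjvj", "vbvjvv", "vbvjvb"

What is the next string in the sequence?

vbvjbr

Treat vbvjvb as a base-4 numeral over the given alphabet and add one, carrying through any trailing b's.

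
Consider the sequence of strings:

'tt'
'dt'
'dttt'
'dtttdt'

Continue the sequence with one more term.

From term 3 onward, concatenate the last term with the second-to-last: dt·tt = dttt, dttt·dt = dtttdt, …
Continuing: dtttdt · dttt gives term 5.

dtttdtdttt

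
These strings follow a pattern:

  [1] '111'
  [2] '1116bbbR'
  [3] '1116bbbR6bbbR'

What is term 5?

1116bbbR6bbbR6bbbR6bbbR

Each term is the previous one with 6bbbR appended.
From 1116bbbR6bbbR, 2 further steps: 1116bbbR6bbbR → 1116bbbR6bbbR6bbbR → (answer).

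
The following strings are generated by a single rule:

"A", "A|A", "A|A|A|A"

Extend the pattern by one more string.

Every step duplicates the string with '|' between the halves.
Doubling A|A|A|A with '|' between the halves:

A|A|A|A|A|A|A|A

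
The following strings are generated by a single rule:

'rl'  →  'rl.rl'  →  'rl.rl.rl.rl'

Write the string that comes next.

Each string is two copies of the previous one joined by '.'.
Doubling rl.rl.rl.rl with '.' between the halves:

rl.rl.rl.rl.rl.rl.rl.rl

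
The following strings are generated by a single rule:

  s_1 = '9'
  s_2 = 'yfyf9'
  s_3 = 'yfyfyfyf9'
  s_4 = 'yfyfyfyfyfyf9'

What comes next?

The strings grow by a fixed prefix yfyf each time.
So the next term is yfyf·yfyfyfyfyfyf9.

yfyfyfyfyfyfyfyf9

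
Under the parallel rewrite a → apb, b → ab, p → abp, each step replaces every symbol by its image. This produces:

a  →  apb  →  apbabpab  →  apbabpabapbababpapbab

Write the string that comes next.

apbabpabapbababpapbabapbabpabapbabapbababpapbabpabapbab

Applying the rule to each of the 21 symbols of apbabpabapbababpapbab gives the pieces apb abp ab apb ab abp apb ab apb abp ab apb ab apb ab abp apb abp ab apb ab, which concatenate to the answer.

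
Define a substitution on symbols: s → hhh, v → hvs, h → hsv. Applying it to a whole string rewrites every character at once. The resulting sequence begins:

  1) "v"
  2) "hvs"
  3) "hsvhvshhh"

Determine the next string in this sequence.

hsvhhhhvshsvhvshhhhsvhsvhsv

Rewriting each symbol of hsvhvshhh: h→hsv, s→hhh, v→hvs, h→hsv, v→hvs, s→hhh, h→hsv, h→hsv, h→hsv, which concatenates to hsv hhh hvs hsv hvs hhh hsv hsv hsv.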